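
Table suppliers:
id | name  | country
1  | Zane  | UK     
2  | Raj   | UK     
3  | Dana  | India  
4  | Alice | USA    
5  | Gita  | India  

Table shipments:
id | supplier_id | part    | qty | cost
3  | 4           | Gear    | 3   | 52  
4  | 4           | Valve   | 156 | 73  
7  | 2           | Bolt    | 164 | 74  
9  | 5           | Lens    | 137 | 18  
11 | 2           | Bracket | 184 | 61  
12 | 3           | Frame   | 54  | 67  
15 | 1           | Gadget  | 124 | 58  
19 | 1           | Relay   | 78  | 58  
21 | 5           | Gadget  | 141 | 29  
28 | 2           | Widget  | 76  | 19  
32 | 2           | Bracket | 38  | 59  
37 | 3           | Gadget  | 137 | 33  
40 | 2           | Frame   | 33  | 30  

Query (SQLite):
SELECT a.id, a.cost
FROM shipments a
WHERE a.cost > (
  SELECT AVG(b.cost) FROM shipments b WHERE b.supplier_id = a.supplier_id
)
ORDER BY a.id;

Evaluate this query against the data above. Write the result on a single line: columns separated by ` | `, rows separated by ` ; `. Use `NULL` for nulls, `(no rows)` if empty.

For each shipments row a, compute AVG(cost) over rows sharing a.supplier_id.
Keep row a if a.cost > that per-group AVG.
  supplier_id=1: AVG(cost) = 58.0
  supplier_id=2: AVG(cost) = 48.6
  supplier_id=3: AVG(cost) = 50.0
  supplier_id=4: AVG(cost) = 62.5
  supplier_id=5: AVG(cost) = 23.5

4 | 73 ; 7 | 74 ; 11 | 61 ; 12 | 67 ; 21 | 29 ; 32 | 59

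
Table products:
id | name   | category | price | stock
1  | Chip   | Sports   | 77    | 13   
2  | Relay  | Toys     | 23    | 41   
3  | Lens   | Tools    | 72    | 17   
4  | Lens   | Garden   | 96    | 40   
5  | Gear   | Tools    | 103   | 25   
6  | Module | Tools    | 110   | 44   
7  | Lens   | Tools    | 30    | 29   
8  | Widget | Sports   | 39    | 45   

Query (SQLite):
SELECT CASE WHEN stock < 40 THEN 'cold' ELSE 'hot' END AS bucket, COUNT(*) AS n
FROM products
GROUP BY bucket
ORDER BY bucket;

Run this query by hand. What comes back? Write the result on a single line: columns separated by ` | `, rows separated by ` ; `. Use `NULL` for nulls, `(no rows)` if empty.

Bucket rows by stock < 40 → 'cold' else 'hot'; count each bucket.

cold | 4 ; hot | 4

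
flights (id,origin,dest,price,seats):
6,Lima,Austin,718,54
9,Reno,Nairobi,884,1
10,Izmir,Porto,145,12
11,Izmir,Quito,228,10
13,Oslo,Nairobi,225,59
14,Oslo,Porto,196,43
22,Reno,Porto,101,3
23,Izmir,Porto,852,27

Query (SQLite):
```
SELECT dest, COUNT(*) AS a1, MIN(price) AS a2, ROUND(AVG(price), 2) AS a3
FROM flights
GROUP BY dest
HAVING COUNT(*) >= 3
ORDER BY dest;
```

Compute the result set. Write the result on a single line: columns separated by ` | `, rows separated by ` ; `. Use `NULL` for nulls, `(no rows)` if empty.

Group flights by dest.
Per group compute: COUNT(*), MIN(price), ROUND(AVG(price), 2).
HAVING: drop groups with fewer than 3 rows.
  Austin: ids {6} → COUNT(*)=1, MIN(price)=718, ROUND(AVG(price), 2)=718
  Nairobi: ids {9, 13} → COUNT(*)=2, MIN(price)=225, ROUND(AVG(price), 2)=554.5
  Porto: ids {10, 14, 22, 23} → COUNT(*)=4, MIN(price)=101, ROUND(AVG(price), 2)=323.5
  Quito: ids {11} → COUNT(*)=1, MIN(price)=228, ROUND(AVG(price), 2)=228

Porto | 4 | 101 | 323.5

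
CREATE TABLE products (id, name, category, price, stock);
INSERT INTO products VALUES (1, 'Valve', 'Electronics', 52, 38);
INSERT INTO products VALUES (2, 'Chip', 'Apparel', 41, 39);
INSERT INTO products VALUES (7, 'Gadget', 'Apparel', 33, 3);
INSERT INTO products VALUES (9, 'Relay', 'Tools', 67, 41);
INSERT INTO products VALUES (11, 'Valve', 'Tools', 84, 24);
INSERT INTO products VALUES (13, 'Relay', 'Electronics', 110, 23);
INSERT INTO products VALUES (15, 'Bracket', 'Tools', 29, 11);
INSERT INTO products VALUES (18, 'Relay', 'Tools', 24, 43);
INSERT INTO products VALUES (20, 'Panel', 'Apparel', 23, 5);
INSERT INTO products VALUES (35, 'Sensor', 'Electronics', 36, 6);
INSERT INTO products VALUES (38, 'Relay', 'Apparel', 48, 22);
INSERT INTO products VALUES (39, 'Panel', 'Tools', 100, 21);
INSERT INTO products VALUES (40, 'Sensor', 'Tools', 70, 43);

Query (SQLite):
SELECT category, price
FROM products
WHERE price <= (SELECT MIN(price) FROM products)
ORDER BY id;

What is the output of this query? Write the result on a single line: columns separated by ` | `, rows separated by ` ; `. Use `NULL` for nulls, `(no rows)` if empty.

Scalar subquery: MIN(price) over all products rows = 23.
Keep rows where price <= that value.

Apparel | 23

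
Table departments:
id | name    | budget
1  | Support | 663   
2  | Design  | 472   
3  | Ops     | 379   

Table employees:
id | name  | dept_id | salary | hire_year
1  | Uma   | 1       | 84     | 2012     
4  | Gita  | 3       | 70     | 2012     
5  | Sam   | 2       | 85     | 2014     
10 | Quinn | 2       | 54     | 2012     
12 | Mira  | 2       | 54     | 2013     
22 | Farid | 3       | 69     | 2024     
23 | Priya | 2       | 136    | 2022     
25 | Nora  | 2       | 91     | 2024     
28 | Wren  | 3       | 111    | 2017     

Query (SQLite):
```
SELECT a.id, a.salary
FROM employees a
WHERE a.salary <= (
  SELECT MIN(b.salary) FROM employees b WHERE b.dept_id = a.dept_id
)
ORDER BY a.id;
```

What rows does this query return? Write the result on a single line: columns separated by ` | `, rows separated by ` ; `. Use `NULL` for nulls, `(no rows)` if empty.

1 | 84 ; 10 | 54 ; 12 | 54 ; 22 | 69

For each employees row a, compute MIN(salary) over rows sharing a.dept_id.
Keep row a if a.salary <= that per-group MIN.
  dept_id=1: MIN(salary) = 84
  dept_id=2: MIN(salary) = 54
  dept_id=3: MIN(salary) = 69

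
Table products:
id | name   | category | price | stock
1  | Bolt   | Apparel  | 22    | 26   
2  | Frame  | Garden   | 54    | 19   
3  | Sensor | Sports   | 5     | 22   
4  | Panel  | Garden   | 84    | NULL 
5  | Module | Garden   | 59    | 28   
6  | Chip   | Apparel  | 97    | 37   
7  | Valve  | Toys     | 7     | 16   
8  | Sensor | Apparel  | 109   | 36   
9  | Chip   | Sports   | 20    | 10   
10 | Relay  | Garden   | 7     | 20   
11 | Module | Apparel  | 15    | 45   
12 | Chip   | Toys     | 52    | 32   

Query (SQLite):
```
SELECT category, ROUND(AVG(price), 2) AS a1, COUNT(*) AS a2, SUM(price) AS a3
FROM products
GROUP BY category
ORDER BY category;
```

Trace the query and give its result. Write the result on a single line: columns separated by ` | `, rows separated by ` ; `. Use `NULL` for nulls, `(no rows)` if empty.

Apparel | 60.75 | 4 | 243 ; Garden | 51 | 4 | 204 ; Sports | 12.5 | 2 | 25 ; Toys | 29.5 | 2 | 59

Group products by category.
Per group compute: ROUND(AVG(price), 2), COUNT(*), SUM(price).
  Apparel: ids {1, 6, 8, 11} → ROUND(AVG(price), 2)=60.75, COUNT(*)=4, SUM(price)=243
  Garden: ids {2, 4, 5, 10} → ROUND(AVG(price), 2)=51, COUNT(*)=4, SUM(price)=204
  Sports: ids {3, 9} → ROUND(AVG(price), 2)=12.5, COUNT(*)=2, SUM(price)=25
  Toys: ids {7, 12} → ROUND(AVG(price), 2)=29.5, COUNT(*)=2, SUM(price)=59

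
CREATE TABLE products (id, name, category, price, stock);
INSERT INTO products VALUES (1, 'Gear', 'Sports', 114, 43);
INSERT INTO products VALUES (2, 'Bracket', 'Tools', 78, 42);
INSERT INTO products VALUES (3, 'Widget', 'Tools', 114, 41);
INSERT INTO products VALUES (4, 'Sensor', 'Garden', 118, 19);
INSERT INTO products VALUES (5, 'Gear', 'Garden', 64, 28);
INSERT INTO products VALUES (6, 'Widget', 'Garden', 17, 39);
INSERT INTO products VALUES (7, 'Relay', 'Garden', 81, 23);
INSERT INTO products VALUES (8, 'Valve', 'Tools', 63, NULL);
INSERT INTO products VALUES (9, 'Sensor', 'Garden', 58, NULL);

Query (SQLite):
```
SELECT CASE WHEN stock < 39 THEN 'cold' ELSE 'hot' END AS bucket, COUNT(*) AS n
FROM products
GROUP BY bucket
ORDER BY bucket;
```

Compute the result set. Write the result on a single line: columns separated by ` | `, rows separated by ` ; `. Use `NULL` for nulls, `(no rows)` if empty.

Bucket rows by stock < 39 → 'cold' else 'hot'; count each bucket.
NULL < 39 is unknown, so NULL stock falls into ELSE → 'hot'.

cold | 3 ; hot | 6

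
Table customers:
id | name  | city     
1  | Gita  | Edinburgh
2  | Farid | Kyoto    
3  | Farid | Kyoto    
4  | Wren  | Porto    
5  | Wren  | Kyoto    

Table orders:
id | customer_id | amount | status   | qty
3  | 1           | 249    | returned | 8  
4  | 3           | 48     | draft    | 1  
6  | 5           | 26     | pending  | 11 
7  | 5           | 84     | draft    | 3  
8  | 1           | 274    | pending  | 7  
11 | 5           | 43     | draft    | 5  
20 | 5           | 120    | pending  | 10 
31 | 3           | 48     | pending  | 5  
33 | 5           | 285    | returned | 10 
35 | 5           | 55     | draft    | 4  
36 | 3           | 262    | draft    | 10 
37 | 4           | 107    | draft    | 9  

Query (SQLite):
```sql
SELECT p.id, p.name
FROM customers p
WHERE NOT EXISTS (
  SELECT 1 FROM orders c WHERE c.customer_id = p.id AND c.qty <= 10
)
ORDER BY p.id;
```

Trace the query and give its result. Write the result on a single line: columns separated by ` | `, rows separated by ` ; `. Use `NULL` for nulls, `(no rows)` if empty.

2 | Farid

For each customers row, check whether any orders with matching customer_id has qty <= 10.
Keep rows where that is false.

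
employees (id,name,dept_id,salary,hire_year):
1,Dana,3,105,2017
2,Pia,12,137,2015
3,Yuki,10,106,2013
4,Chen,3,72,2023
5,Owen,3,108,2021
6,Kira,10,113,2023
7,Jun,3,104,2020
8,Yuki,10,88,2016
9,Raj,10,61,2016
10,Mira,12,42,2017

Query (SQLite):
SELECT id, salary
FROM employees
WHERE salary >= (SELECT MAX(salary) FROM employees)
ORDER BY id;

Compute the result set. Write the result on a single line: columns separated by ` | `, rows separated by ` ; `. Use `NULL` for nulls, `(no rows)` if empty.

2 | 137

Scalar subquery: MAX(salary) over all employees rows = 137.
Keep rows where salary >= that value.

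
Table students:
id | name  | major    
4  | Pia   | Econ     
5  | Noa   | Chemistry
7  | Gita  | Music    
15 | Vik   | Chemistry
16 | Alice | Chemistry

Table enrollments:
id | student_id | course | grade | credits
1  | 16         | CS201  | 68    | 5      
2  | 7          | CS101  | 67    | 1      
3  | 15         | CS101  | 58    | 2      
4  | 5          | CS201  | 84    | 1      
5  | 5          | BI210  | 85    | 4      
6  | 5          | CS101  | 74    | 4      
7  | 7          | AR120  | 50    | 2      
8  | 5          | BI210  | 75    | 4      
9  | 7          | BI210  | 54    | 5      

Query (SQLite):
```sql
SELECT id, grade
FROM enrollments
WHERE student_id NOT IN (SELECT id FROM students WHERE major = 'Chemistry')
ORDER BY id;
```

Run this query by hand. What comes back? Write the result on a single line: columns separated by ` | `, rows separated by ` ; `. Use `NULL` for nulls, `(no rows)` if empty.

2 | 67 ; 7 | 50 ; 9 | 54

Inner query: students.id where major = 'Chemistry'.
Outer: keep enrollments rows whose student_id is not in that set.
Inner query → {5, 15, 16}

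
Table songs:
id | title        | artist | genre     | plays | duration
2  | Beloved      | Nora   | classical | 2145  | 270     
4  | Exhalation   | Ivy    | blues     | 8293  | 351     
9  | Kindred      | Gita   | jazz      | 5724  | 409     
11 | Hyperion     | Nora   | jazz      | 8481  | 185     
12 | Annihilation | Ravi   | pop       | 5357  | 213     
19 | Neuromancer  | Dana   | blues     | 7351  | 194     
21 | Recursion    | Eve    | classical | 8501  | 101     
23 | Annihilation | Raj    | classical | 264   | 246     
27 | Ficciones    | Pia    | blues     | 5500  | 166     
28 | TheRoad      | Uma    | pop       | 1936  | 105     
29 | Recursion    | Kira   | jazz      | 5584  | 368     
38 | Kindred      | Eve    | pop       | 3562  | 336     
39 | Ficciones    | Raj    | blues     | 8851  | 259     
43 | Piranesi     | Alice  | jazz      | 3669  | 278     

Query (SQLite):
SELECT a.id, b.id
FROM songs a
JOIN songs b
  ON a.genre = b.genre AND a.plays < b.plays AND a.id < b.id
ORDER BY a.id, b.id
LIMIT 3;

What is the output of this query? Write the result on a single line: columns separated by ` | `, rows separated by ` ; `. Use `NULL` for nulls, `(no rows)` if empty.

2 | 21 ; 4 | 39 ; 9 | 11

Pairs (a,b) with same genre, a.plays < b.plays, a.id < b.id.
genre groups: blues:{4,19,27,39} classical:{2,21,23} jazz:{9,11,29,43} pop:{12,28,38}
Ordered by (a.id, b.id); first 3.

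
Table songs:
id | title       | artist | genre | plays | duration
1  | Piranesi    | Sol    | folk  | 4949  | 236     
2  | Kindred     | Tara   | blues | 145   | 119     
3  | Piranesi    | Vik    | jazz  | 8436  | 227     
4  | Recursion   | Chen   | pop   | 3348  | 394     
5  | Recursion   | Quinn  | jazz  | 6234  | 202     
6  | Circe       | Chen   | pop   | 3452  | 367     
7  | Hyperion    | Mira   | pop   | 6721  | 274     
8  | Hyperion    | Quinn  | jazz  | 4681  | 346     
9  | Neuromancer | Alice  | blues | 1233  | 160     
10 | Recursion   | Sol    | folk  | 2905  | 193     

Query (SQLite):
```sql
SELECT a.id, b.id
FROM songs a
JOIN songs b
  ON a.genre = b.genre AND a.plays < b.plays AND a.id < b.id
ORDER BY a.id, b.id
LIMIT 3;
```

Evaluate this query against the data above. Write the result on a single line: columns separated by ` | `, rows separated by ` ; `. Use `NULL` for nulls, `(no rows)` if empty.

Pairs (a,b) with same genre, a.plays < b.plays, a.id < b.id.
genre groups: blues:{2,9} folk:{1,10} jazz:{3,5,8} pop:{4,6,7}
Ordered by (a.id, b.id); first 3.

2 | 9 ; 4 | 6 ; 4 | 7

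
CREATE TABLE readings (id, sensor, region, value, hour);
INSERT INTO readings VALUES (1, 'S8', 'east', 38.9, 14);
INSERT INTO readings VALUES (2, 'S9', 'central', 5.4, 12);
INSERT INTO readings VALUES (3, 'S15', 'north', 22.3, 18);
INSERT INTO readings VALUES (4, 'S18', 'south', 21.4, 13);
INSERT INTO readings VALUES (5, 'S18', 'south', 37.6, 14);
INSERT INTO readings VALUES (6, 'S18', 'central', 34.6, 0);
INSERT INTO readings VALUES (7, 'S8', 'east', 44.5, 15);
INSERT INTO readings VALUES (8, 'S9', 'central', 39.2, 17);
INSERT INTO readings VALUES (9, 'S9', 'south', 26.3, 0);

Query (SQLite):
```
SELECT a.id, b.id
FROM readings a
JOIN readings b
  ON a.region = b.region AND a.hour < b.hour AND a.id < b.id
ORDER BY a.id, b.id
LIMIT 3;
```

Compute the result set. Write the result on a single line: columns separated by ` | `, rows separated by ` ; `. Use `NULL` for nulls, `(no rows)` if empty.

1 | 7 ; 2 | 8 ; 4 | 5

Pairs (a,b) with same region, a.hour < b.hour, a.id < b.id.
region groups: central:{2,6,8} east:{1,7} north:{3} south:{4,5,9}
Ordered by (a.id, b.id); first 3.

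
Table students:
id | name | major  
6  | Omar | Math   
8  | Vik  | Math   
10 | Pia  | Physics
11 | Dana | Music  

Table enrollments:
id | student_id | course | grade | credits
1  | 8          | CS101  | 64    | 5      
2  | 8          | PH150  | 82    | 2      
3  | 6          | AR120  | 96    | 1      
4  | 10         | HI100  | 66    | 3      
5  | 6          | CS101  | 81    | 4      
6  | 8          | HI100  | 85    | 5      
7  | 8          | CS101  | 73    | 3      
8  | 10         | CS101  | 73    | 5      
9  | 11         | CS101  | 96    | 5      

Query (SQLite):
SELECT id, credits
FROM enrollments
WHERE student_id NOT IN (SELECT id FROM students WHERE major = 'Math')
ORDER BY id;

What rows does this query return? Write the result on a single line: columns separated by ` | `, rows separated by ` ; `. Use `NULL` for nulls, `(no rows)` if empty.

4 | 3 ; 8 | 5 ; 9 | 5

Inner query: students.id where major = 'Math'.
Outer: keep enrollments rows whose student_id is not in that set.
Inner query → {6, 8}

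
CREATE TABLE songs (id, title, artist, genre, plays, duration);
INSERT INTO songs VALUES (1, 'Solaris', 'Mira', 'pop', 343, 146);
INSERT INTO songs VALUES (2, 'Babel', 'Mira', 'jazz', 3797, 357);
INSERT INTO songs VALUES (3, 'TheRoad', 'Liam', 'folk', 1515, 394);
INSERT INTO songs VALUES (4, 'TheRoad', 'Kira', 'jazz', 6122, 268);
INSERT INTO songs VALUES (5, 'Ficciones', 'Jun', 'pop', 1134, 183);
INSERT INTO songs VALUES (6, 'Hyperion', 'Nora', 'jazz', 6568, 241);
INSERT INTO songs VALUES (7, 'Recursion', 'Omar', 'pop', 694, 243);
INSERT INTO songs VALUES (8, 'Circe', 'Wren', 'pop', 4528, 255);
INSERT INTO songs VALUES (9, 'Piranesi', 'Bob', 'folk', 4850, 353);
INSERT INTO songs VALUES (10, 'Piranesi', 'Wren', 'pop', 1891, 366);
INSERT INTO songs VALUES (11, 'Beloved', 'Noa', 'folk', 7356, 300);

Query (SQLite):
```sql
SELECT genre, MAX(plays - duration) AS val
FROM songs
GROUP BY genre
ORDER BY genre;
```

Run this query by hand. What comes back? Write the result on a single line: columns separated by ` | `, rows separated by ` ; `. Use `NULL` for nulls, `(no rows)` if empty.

folk | 7056 ; jazz | 6327 ; pop | 4273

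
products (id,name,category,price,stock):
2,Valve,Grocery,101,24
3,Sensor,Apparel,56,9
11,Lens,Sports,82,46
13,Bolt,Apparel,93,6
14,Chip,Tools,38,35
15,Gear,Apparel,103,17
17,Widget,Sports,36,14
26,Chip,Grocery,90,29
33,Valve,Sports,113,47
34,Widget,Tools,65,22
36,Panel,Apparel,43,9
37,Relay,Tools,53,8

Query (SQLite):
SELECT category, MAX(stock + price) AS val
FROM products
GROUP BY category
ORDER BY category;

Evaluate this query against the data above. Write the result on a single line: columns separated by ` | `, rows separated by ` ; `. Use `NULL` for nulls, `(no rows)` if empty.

For each row compute stock + price.
Group by category; take MAX of the expression per group.
  Apparel: ids {3, 13, 15, 36} → MAX(stock + price)=120
  Grocery: ids {2, 26} → MAX(stock + price)=125
  Sports: ids {11, 17, 33} → MAX(stock + price)=160
  Tools: ids {14, 34, 37} → MAX(stock + price)=87

Apparel | 120 ; Grocery | 125 ; Sports | 160 ; Tools | 87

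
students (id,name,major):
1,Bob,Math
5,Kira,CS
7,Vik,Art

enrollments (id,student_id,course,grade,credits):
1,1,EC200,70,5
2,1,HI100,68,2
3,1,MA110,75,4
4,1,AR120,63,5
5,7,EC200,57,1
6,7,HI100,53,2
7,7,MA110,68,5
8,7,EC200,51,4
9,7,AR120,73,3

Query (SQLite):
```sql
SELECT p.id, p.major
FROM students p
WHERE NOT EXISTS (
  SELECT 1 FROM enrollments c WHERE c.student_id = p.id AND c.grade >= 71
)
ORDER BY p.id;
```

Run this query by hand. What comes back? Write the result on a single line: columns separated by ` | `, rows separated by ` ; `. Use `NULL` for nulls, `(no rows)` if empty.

5 | CS

For each students row, check whether any enrollments with matching student_id has grade >= 71.
Keep rows where that is false.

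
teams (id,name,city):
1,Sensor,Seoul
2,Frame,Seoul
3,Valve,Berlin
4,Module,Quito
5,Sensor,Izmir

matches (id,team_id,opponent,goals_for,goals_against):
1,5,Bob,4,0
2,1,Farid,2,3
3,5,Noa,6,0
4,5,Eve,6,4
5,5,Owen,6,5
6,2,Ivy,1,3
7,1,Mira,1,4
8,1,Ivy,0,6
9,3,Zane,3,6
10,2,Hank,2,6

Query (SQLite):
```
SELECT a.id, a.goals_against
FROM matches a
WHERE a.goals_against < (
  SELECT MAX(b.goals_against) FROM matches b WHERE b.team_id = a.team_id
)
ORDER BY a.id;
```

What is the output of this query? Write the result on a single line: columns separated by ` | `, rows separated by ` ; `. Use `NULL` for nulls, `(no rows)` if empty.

For each matches row a, compute MAX(goals_against) over rows sharing a.team_id.
Keep row a if a.goals_against < that per-group MAX.
  team_id=1: MAX(goals_against) = 6
  team_id=2: MAX(goals_against) = 6
  team_id=3: MAX(goals_against) = 6
  team_id=5: MAX(goals_against) = 5

1 | 0 ; 2 | 3 ; 3 | 0 ; 4 | 4 ; 6 | 3 ; 7 | 4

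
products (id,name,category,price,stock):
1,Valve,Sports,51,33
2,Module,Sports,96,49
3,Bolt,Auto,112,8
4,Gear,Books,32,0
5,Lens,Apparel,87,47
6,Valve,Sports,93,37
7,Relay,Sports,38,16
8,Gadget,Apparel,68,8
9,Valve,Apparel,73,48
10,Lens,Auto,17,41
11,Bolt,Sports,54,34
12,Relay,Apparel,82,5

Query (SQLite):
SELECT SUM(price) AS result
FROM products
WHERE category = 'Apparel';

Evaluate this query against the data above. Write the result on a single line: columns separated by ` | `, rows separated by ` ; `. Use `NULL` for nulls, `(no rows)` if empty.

Rows where category='Apparel' → price values: [87, 68, 73, 82].
SUM of non-NULL values = 310.

310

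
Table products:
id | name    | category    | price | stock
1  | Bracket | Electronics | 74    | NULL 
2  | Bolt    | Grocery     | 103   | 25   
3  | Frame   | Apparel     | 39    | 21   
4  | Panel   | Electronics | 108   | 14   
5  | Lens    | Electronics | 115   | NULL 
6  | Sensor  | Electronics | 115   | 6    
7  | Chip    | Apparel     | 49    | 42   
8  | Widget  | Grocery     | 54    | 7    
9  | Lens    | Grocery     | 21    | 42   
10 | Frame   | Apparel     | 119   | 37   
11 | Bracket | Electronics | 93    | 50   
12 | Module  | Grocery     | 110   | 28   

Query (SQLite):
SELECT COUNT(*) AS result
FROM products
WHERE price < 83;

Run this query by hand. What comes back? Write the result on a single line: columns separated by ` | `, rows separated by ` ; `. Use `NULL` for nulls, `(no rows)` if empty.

Rows where price < 83 → stock values: [NULL, 21, 42, 7, 42].
COUNT(*) counts rows → 5.

5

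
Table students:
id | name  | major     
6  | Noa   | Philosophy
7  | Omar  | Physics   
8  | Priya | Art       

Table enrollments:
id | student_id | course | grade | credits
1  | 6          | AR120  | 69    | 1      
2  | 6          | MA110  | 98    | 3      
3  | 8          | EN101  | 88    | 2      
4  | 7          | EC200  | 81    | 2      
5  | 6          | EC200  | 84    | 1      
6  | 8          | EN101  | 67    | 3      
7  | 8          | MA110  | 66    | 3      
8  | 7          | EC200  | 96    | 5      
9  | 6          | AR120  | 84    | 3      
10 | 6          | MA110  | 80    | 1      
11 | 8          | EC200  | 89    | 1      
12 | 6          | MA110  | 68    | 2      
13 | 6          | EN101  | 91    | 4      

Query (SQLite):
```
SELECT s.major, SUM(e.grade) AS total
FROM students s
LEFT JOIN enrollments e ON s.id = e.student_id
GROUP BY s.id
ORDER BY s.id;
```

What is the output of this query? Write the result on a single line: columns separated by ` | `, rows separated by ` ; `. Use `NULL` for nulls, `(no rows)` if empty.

Philosophy | 574 ; Physics | 177 ; Art | 310

LEFT JOIN keeps every students row; unmatched ones get NULL for enrollments columns.
Group by students.id and compute SUM(e.grade). SUM over an all-NULL group is NULL.
  6: ids {1, 2, 5, 9, 10, 12, 13} → SUM(e.grade)=574
  7: ids {4, 8} → SUM(e.grade)=177
  8: ids {3, 6, 7, 11} → SUM(e.grade)=310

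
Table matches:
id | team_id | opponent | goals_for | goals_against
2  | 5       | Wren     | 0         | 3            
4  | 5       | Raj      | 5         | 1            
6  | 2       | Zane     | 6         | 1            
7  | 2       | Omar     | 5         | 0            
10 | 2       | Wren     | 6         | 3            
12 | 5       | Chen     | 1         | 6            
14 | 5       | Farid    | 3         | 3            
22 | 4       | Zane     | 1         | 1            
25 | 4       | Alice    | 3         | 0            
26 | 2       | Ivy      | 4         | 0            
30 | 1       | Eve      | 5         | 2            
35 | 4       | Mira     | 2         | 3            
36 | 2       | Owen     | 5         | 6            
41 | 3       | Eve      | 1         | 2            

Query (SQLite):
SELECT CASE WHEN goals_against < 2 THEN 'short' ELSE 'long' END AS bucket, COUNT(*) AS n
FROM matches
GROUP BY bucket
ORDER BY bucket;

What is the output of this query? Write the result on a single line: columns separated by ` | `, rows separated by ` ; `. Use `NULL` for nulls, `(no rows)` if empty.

long | 8 ; short | 6

Bucket rows by goals_against < 2 → 'short' else 'long'; count each bucket.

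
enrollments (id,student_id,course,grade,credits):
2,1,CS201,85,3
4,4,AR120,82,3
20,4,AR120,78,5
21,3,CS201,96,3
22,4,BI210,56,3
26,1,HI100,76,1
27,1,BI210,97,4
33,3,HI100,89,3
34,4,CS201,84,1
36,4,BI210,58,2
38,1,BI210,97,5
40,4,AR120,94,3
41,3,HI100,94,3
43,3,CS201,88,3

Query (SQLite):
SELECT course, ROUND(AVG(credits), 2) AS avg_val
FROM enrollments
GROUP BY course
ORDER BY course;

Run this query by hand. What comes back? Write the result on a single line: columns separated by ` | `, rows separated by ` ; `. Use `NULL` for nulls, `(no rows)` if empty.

Partition enrollments by course; compute ROUND(AVG(credits), 2) within each group.
  AR120: ids {4, 20, 40} → ROUND(AVG(credits), 2)=3.67
  BI210: ids {22, 27, 36, 38} → ROUND(AVG(credits), 2)=3.5
  CS201: ids {2, 21, 34, 43} → ROUND(AVG(credits), 2)=2.5
  HI100: ids {26, 33, 41} → ROUND(AVG(credits), 2)=2.33

AR120 | 3.67 ; BI210 | 3.5 ; CS201 | 2.5 ; HI100 | 2.33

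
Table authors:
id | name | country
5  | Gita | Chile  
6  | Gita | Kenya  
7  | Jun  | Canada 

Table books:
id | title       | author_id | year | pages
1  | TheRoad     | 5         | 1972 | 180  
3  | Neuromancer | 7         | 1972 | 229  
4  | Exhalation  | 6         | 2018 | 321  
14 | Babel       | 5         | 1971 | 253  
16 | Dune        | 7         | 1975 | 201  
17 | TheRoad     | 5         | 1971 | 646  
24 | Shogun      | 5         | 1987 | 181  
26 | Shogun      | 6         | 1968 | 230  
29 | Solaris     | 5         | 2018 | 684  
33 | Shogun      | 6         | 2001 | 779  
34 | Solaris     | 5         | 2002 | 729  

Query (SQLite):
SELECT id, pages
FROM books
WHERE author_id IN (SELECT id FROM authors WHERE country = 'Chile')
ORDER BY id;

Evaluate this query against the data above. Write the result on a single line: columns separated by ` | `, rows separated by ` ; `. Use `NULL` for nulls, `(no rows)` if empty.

Inner query: authors.id where country = 'Chile'.
Outer: keep books rows whose author_id is in that set.
Inner query → {5}

1 | 180 ; 14 | 253 ; 17 | 646 ; 24 | 181 ; 29 | 684 ; 34 | 729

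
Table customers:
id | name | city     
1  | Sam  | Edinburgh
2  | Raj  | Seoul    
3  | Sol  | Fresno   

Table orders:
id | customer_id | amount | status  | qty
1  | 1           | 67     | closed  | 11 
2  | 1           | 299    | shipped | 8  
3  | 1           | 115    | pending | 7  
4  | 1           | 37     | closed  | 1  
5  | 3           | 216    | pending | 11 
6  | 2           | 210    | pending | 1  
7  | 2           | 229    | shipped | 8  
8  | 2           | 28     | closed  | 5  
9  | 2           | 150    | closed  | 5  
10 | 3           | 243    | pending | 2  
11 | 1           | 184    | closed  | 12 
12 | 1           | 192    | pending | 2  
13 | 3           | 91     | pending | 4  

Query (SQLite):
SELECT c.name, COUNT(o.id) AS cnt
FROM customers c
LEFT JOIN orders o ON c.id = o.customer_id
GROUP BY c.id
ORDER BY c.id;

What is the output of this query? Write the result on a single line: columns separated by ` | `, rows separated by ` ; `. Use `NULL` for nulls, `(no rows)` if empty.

LEFT JOIN keeps every customers row; unmatched ones get NULL for orders columns.
Group by customers.id and compute COUNT(o.id). COUNT(col) of an all-NULL group is 0.
  1: ids {1, 2, 3, 4, 11, 12} → COUNT(o.id)=6
  2: ids {6, 7, 8, 9} → COUNT(o.id)=4
  3: ids {5, 10, 13} → COUNT(o.id)=3

Sam | 6 ; Raj | 4 ; Sol | 3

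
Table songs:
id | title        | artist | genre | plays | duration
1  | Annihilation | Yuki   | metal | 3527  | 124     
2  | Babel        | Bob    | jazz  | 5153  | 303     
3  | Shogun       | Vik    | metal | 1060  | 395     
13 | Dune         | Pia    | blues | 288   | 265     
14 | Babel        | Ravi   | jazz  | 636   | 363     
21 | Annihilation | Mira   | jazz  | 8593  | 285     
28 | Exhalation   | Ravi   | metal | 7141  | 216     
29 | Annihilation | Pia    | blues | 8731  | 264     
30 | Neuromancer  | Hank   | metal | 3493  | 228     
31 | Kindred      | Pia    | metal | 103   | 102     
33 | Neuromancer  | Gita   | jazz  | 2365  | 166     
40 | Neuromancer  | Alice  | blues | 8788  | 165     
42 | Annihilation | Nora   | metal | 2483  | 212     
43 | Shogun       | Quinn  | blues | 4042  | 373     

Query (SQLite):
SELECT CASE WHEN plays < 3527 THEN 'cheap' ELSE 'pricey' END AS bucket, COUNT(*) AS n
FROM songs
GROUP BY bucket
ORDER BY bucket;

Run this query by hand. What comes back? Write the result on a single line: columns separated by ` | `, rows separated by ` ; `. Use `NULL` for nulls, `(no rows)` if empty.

Bucket rows by plays < 3527 → 'cheap' else 'pricey'; count each bucket.

cheap | 7 ; pricey | 7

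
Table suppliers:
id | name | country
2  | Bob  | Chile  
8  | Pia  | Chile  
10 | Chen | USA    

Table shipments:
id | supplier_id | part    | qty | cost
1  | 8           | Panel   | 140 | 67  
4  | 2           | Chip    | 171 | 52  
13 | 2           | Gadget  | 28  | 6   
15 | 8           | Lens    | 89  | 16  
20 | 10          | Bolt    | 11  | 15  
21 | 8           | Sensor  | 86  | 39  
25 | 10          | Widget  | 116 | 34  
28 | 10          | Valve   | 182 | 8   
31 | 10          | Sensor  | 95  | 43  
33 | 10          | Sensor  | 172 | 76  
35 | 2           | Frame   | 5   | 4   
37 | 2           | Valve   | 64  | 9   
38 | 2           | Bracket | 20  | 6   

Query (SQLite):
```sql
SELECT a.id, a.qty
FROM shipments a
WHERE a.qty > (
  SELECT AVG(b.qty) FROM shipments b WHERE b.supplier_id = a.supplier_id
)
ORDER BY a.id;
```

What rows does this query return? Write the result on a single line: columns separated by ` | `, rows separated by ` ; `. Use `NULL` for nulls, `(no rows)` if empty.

1 | 140 ; 4 | 171 ; 25 | 116 ; 28 | 182 ; 33 | 172 ; 37 | 64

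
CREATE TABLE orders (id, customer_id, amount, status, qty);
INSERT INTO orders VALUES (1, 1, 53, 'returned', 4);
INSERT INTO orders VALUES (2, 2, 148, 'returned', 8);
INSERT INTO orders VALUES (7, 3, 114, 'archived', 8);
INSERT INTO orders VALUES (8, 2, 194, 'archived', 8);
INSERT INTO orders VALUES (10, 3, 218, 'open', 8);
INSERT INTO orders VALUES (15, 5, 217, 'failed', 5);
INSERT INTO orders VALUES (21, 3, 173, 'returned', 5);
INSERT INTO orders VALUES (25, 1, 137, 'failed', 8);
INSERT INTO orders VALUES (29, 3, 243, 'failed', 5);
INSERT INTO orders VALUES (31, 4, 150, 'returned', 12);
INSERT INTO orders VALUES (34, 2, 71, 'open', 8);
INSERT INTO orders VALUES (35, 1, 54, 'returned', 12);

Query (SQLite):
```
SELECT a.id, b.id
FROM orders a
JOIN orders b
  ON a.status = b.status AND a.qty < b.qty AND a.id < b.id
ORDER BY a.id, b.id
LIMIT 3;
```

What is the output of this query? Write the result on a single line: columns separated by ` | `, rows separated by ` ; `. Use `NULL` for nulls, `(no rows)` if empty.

1 | 2 ; 1 | 21 ; 1 | 31

Pairs (a,b) with same status, a.qty < b.qty, a.id < b.id.
status groups: archived:{7,8} failed:{15,25,29} open:{10,34} returned:{1,2,21,31,35}
Ordered by (a.id, b.id); first 3.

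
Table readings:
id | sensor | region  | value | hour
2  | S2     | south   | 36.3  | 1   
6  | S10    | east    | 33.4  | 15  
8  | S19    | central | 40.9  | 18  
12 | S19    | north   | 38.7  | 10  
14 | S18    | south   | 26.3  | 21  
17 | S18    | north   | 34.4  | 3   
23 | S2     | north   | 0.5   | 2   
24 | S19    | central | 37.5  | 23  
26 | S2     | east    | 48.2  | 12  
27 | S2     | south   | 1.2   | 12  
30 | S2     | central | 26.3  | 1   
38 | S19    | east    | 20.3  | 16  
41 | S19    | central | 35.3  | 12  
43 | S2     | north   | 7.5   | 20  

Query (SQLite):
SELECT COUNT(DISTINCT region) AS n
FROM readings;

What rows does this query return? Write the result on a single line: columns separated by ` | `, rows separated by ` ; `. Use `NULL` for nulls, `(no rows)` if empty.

4

Count distinct non-NULL region values.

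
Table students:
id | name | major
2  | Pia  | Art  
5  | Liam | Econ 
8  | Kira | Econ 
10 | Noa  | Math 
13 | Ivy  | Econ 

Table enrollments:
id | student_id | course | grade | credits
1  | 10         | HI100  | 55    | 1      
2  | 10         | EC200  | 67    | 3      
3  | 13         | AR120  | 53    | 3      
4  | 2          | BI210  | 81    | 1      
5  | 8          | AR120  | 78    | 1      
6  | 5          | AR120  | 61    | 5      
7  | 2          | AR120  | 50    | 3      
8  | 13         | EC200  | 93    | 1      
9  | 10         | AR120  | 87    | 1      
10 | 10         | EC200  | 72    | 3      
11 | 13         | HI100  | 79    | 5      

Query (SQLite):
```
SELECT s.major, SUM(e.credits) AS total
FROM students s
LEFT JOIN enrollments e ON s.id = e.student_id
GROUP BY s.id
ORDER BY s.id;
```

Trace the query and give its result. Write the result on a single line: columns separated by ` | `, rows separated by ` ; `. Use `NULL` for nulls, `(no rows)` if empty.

Art | 4 ; Econ | 5 ; Econ | 1 ; Math | 8 ; Econ | 9

LEFT JOIN keeps every students row; unmatched ones get NULL for enrollments columns.
Group by students.id and compute SUM(e.credits). SUM over an all-NULL group is NULL.
  2: ids {4, 7} → SUM(e.credits)=4
  5: ids {6} → SUM(e.credits)=5
  8: ids {5} → SUM(e.credits)=1
  10: ids {1, 2, 9, 10} → SUM(e.credits)=8
  13: ids {3, 8, 11} → SUM(e.credits)=9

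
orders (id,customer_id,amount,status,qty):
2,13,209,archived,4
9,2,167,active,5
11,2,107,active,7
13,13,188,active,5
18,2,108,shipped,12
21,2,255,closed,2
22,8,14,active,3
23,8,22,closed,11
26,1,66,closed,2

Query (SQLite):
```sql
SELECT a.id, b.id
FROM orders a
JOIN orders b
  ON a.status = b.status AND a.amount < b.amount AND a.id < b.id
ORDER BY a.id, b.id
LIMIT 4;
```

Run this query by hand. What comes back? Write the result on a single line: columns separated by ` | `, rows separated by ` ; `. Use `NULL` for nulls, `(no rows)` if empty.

9 | 13 ; 11 | 13 ; 23 | 26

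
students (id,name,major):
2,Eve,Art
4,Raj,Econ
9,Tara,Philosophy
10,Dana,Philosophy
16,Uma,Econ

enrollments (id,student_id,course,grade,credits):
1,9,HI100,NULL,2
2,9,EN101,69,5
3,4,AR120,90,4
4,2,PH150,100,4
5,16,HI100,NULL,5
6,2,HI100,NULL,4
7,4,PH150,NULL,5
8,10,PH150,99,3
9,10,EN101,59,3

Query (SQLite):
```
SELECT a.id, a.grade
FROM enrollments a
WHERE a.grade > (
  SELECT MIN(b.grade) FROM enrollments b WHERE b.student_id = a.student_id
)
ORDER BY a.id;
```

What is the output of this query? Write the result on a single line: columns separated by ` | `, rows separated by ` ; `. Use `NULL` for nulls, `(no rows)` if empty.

8 | 99

For each enrollments row a, compute MIN(grade) over rows sharing a.student_id.
Keep row a if a.grade > that per-group MIN.
  student_id=2: MIN(grade) = 100
  student_id=4: MIN(grade) = 90
  student_id=9: MIN(grade) = 69
  student_id=10: MIN(grade) = 59
  student_id=16: MIN(grade) = NULL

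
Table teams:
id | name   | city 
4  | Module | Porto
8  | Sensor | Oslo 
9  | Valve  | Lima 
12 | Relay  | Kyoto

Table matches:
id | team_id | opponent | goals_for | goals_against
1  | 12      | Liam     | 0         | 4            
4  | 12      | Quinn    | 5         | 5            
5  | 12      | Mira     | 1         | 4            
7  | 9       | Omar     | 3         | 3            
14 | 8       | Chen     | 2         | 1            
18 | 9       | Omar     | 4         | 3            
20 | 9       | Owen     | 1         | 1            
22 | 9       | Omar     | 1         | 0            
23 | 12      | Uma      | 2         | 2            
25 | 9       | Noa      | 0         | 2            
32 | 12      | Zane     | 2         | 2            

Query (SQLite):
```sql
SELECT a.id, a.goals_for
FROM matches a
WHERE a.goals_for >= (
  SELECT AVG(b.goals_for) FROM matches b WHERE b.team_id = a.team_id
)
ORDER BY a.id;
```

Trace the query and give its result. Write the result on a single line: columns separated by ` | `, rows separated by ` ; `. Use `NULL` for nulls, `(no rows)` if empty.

4 | 5 ; 7 | 3 ; 14 | 2 ; 18 | 4 ; 23 | 2 ; 32 | 2

For each matches row a, compute AVG(goals_for) over rows sharing a.team_id.
Keep row a if a.goals_for >= that per-group AVG.
  team_id=8: AVG(goals_for) = 2.0
  team_id=9: AVG(goals_for) = 1.8
  team_id=12: AVG(goals_for) = 2.0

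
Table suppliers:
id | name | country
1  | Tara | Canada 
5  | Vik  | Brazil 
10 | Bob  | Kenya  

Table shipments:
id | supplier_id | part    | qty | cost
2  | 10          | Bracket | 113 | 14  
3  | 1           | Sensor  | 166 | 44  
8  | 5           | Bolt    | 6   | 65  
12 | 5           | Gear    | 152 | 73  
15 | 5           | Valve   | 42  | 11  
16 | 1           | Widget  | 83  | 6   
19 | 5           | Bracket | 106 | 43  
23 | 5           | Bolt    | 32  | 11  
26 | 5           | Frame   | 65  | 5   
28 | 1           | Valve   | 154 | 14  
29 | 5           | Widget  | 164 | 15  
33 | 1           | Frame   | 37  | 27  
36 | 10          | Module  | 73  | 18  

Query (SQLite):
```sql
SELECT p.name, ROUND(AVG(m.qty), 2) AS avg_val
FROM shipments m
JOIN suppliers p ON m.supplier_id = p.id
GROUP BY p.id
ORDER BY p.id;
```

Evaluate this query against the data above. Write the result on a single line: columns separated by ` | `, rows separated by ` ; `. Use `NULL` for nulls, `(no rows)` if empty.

Tara | 110 ; Vik | 81 ; Bob | 93

Join each shipments row to its suppliers via supplier_id.
Group joined rows by suppliers.id; compute ROUND(AVG(m.qty), 2) per group.
  1: ids {3, 16, 28, 33} → ROUND(AVG(m.qty), 2)=110
  5: ids {8, 12, 15, 19, 23, 26, 29} → ROUND(AVG(m.qty), 2)=81
  10: ids {2, 36} → ROUND(AVG(m.qty), 2)=93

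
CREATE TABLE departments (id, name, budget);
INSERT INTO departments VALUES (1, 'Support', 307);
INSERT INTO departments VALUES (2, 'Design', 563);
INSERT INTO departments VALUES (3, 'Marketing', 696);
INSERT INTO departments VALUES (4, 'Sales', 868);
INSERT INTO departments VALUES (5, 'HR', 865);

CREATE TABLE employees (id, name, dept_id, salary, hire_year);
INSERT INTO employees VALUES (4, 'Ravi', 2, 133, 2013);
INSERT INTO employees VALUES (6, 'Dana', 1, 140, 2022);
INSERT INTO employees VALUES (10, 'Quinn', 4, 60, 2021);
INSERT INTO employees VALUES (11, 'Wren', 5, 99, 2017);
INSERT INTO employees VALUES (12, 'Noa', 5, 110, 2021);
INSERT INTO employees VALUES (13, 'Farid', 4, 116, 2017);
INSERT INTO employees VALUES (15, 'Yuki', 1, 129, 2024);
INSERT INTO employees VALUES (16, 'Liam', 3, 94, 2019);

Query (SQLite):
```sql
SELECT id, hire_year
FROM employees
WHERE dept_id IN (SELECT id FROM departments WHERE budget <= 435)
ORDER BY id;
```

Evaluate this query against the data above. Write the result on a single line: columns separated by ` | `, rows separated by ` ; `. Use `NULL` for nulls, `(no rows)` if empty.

Inner query: departments.id where budget <= 435.
Outer: keep employees rows whose dept_id is in that set.
Inner query → {1}

6 | 2022 ; 15 | 2024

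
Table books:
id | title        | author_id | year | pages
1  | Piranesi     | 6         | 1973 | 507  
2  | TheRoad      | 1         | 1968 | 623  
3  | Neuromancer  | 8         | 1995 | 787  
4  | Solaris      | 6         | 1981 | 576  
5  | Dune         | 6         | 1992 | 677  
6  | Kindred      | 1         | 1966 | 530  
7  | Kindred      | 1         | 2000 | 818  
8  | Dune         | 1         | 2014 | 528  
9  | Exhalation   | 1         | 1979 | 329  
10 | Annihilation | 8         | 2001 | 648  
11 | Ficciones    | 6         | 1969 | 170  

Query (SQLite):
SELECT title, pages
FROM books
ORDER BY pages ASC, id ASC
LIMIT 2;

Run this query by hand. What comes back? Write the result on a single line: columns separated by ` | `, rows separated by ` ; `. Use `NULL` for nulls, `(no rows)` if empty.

Ficciones | 170 ; Exhalation | 329

Sort by pages asc, tiebreak id asc: (170, id=11), (329, id=9), (507, id=1), (528, id=8), (530, id=6) …. Take first 2.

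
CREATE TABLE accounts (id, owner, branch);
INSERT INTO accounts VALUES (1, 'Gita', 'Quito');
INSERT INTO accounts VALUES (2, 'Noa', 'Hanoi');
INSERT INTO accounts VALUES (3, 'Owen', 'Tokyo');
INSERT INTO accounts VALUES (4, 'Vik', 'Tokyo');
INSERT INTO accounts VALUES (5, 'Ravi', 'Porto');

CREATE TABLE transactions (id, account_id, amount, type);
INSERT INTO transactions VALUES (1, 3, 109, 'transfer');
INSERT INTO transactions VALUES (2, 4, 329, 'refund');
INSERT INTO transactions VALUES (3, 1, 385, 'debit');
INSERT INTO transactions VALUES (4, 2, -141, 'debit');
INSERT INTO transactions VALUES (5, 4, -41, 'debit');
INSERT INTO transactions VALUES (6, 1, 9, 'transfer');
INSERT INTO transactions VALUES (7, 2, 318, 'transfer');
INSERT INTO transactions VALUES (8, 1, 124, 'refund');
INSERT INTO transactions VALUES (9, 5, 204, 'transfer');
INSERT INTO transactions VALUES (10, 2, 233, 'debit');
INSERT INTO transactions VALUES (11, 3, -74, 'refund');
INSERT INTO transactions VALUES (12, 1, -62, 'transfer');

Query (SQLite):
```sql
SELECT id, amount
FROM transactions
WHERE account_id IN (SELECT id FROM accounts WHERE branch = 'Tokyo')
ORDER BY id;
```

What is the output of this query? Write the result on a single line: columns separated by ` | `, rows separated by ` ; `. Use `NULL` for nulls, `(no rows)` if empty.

Inner query: accounts.id where branch = 'Tokyo'.
Outer: keep transactions rows whose account_id is in that set.
Inner query → {3, 4}

1 | 109 ; 2 | 329 ; 5 | -41 ; 11 | -74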